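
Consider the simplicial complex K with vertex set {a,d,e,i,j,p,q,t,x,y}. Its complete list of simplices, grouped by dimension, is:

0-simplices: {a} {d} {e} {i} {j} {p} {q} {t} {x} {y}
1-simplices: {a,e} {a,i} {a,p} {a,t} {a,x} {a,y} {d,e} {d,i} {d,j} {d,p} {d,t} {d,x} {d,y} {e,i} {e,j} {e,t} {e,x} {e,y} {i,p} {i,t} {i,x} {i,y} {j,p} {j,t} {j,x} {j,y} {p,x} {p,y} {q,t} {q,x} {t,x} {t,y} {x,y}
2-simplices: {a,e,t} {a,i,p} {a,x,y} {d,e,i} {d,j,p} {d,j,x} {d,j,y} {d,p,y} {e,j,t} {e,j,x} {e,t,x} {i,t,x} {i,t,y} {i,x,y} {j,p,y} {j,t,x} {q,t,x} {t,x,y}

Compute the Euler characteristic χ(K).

n_0=10 n_1=33 n_2=18
χ=+10−33+18=-5

χ(K)=-5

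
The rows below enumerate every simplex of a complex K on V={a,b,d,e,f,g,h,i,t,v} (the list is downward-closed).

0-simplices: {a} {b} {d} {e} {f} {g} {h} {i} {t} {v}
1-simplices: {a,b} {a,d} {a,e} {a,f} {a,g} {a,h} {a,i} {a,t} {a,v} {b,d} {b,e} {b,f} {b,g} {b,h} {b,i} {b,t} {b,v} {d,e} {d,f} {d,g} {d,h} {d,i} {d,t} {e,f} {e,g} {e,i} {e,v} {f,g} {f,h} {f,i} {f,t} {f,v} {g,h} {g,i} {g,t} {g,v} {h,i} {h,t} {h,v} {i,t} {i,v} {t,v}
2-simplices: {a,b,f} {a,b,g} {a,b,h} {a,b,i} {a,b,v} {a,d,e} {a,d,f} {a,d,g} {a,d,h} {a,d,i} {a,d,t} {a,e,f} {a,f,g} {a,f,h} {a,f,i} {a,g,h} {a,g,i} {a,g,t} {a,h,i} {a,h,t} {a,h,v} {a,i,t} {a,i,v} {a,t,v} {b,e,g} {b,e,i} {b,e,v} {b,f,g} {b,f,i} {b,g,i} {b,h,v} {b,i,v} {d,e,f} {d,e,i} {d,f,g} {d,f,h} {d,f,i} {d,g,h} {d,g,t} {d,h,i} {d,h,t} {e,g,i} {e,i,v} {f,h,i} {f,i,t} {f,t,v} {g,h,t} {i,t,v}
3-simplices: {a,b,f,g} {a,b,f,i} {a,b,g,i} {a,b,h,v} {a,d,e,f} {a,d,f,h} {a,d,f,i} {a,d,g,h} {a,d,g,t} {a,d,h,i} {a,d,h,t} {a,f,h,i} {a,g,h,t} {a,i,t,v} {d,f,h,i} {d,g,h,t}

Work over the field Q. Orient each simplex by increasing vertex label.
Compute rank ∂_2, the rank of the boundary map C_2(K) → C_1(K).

n_0=10 n_1=42 n_2=48 n_3=16  [Q]
∂1: piv[ab,ad,ae,af,ag,ah,ai,at,av] rk=9  ker:bd,be,bf,bg,bh,bi,bt,bv,de,df,dg,dh,di,dt,ef,eg,ei,ev,fg,fh,fi,ft,fv,gh,gi,gt,gv,hi,ht,hv,it,iv,tv
∂2: piv[abf,abg,abh,abi,abv,ade,adf,adg,adh,adi,adt,aef,afg,afh,afi,agh,agi,agt,ahi,aht,ahv,ait,aiv,atv,beg,bei,bev,dei,fit,ftv] rk=30  ker:bfg,bfi,bgi,bhv,biv,def,dfg,dfh,dfi,dgh,dgt,dhi,dht,egi,eiv,fhi,ght,itv
∂3: piv[abfg,abfi,abgi,abhv,adef,adfh,adfi,adgh,adgt,adhi,adht,afhi,aght,aitv] rk=14  ker:dfhi,dght
rk∂_2=30

rank∂_2=30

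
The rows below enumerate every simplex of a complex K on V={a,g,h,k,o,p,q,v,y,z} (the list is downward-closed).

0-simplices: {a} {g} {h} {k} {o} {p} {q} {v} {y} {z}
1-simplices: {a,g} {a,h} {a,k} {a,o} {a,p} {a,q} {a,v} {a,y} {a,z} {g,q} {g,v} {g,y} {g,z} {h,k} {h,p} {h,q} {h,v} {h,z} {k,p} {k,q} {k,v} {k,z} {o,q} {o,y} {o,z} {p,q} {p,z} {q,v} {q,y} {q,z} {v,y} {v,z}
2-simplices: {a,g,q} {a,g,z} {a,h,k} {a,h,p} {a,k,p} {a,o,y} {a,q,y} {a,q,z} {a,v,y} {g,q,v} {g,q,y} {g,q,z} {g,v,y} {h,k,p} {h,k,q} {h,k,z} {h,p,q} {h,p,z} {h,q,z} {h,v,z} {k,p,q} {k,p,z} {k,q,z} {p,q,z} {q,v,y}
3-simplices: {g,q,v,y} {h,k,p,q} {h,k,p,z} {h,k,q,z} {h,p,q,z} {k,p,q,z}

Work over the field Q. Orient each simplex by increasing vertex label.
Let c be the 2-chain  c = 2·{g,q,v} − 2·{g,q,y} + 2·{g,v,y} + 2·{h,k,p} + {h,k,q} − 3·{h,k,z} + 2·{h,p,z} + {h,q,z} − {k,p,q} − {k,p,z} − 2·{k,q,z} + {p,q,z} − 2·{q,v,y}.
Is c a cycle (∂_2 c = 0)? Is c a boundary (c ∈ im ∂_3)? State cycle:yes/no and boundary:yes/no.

n_0=10 n_1=32 n_2=25 n_3=6  [Q]
∂1: piv[ag,ah,ak,ao,ap,aq,av,ay,az] rk=9  ker:gq,gv,gy,gz,hk,hp,hq,hv,hz,kp,kq,kv,kz,oq,oy,oz,pq,pz,qv,qy,qz,vy,vz
∂2: piv[agq,agz,ahk,ahp,akp,aoy,aqy,aqz,avy,gqv,gqy,gvy,hkq,hkz,hpq,hpz,hqz,hvz] rk=18  ker:gqz,hkp,kpq,kpz,kqz,pqz,qvy
∂3: piv[gqvy,hkpq,hkpz,hkqz,hpqz] rk=5  ker:kpqz
∂2c = 0
c vs im∂3: reduces to 0 ⇒ boundary

cycle:yes boundary:yes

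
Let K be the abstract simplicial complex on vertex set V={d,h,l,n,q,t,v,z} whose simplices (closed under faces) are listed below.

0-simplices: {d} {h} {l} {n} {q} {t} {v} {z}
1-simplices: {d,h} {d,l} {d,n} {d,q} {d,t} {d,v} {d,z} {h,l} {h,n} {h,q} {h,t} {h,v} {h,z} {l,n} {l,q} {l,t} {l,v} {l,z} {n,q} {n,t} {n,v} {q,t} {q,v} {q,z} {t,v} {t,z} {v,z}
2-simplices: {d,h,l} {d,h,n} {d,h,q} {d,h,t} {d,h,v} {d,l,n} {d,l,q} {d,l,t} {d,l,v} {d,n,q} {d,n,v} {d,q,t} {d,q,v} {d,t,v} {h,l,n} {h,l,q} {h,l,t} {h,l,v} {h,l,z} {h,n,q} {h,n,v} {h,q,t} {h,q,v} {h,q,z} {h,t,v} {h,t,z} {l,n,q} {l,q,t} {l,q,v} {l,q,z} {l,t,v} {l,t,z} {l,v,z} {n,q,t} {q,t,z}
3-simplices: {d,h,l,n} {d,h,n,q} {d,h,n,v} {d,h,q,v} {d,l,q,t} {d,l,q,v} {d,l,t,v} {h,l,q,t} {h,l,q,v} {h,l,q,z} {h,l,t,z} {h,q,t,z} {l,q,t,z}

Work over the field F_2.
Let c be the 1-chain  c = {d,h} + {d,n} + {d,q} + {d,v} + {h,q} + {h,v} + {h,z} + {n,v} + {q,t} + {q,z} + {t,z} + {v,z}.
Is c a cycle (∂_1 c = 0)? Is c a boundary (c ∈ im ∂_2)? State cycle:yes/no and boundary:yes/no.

n_0=8 n_1=27 n_2=35 n_3=13  [Z2]
∂1: piv[dh,dl,dn,dq,dt,dv,dz] rk=7  ker:hl,hn,hq,ht,hv,hz,ln,lq,lt,lv,lz,nq,nt,nv,qt,qv,qz,tv,tz,vz
∂2: piv[dhl,dhn,dhq,dht,dhv,dln,dlq,dlt,dlv,dnq,dnv,dqt,dqv,dtv,hlz,hqz,htz,lvz,nqt] rk=19  ker:hln,hlq,hlt,hlv,hnq,hnv,hqt,hqv,htv,lnq,lqt,lqv,lqz,ltv,ltz,qtz
∂3: piv[dhln,dhnq,dhnv,dhqv,dlqt,dlqv,dltv,hlqt,hlqv,hlqz,hltz,hqtz] rk=12  ker:lqtz
∂1c = 0
c vs im∂2: reduces to 0 ⇒ boundary

cycle:yes boundary:yes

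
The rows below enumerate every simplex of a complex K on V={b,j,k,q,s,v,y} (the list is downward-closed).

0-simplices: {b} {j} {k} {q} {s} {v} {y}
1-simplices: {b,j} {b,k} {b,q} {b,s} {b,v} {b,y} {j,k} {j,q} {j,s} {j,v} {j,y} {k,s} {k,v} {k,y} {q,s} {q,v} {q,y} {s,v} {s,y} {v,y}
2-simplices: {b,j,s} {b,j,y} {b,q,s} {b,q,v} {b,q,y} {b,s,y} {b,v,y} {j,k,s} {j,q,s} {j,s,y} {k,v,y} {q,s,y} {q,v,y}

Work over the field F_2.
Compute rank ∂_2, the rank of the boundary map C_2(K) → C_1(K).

rank∂_2=10

n_0=7 n_1=20 n_2=13  [Z2]
∂1: piv[bj,bk,bq,bs,bv,by] rk=6  ker:jk,jq,js,jv,jy,ks,kv,ky,qs,qv,qy,sv,sy,vy
∂2: piv[bjs,bjy,bqs,bqv,bqy,bsy,bvy,jks,jqs,kvy] rk=10  ker:jsy,qsy,qvy
rk∂_2=10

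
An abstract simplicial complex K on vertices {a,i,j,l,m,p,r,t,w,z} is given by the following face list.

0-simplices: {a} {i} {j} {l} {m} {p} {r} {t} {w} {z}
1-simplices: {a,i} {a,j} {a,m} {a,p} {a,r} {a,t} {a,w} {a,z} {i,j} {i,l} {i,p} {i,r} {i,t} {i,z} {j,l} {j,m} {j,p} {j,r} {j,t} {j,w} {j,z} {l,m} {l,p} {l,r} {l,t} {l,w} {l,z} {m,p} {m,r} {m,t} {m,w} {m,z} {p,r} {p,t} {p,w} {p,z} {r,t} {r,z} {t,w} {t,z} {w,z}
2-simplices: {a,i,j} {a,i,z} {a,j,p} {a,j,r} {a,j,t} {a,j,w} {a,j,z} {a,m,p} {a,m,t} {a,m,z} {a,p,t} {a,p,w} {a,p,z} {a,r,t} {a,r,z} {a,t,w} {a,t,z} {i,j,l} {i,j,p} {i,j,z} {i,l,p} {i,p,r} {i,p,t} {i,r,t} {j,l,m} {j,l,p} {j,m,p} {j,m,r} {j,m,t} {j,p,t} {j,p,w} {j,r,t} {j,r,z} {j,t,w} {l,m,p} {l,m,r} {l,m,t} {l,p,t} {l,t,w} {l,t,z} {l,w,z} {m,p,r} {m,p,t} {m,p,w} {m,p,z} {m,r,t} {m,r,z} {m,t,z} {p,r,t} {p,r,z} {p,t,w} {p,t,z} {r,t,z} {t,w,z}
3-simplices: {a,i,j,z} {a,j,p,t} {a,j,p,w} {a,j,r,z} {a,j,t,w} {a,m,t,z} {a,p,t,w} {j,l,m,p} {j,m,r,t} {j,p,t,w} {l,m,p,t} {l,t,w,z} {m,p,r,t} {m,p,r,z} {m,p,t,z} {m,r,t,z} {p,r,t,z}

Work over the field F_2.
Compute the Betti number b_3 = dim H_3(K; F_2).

b_3=2

n_0=10 n_1=41 n_2=54 n_3=17  [Z2]
∂1: piv[ai,aj,am,ap,ar,at,aw,az,il] rk=9  ker:ij,ip,ir,it,iz,jl,jm,jp,jr,jt,jw,jz,lm,lp,lr,lt,lw,lz,mp,mr,mt,mw,mz,pr,pt,pw,pz,rt,rz,tw,tz,wz
∂2: piv[aij,aiz,ajp,ajr,ajt,ajw,ajz,amp,amt,amz,apt,apw,apz,art,arz,atw,atz,ijl,ijp,ilp,ipr,ipt,irt,jlm,jmp,jmr,lmr,lmt,ltw,ltz,lwz,mpw] rk=32  ker:ijz,jlp,jmt,jpt,jpw,jrt,jrz,jtw,lmp,lpt,mpr,mpt,mpz,mrt,mrz,mtz,prt,prz,ptw,ptz,rtz,twz
∂3: piv[aijz,ajpt,ajpw,ajrz,ajtw,amtz,aptw,jlmp,jmrt,lmpt,ltwz,mprt,mprz,mptz,mrtz] rk=15  ker:jptw,prtz
b_3=(17−15)−0=2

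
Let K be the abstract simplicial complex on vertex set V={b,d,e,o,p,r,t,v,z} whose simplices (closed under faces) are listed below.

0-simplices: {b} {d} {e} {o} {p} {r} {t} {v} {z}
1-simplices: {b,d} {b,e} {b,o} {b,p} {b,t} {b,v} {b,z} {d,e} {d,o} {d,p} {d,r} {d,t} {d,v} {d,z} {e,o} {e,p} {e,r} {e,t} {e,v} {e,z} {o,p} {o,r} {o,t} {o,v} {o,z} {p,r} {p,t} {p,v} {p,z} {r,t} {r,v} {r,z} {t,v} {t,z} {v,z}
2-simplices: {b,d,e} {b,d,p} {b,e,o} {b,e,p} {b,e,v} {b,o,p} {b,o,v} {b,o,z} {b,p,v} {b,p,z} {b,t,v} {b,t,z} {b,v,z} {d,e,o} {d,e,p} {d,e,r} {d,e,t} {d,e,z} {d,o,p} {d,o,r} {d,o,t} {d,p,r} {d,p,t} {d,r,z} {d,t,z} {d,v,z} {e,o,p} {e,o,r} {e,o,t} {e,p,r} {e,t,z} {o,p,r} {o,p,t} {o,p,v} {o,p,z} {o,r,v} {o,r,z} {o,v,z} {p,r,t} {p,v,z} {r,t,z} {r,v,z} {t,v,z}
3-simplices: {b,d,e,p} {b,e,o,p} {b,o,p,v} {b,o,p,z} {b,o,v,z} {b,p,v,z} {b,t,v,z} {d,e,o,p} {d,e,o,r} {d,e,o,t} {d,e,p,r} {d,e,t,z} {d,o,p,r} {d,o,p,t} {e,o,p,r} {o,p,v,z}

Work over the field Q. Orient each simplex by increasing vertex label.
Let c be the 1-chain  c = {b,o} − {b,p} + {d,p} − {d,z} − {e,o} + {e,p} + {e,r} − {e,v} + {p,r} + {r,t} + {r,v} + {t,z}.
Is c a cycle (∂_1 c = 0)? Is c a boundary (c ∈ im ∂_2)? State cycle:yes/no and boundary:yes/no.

n_0=9 n_1=35 n_2=43 n_3=16  [Q]
∂1: piv[bd,be,bo,bp,bt,bv,bz,dr] rk=8  ker:de,do,dp,dt,dv,dz,eo,ep,er,et,ev,ez,op,or,ot,ov,oz,pr,pt,pv,pz,rt,rv,rz,tv,tz,vz
∂2: piv[bde,bdp,beo,bep,bev,bop,bov,boz,bpv,bpz,btv,btz,bvz,deo,der,det,dez,dor,dot,dpr,dpt,drz,dtz,dvz,orv,orz,prt] rk=27  ker:dep,dop,eop,eor,eot,epr,etz,opr,opt,opv,opz,ovz,pvz,rtz,rvz,tvz
∂3: piv[bdep,beop,bopv,bopz,bovz,bpvz,btvz,deop,deor,deot,depr,detz,dopr,dopt] rk=14  ker:eopr,opvz
∂1c = 0
c vs im∂2: reduces to 0 ⇒ boundary

cycle:yes boundary:yes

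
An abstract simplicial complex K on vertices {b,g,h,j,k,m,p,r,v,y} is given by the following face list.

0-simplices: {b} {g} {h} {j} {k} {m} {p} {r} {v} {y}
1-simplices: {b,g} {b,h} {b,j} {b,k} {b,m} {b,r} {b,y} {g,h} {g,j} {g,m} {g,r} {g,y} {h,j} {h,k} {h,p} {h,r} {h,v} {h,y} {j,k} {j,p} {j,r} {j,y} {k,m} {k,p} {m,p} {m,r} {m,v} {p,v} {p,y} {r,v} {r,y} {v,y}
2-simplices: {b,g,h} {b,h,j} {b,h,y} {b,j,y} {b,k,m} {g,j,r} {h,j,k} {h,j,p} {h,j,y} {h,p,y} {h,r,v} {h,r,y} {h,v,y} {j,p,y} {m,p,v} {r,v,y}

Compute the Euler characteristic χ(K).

n_0=10 n_1=32 n_2=16
χ=+10−32+16=-6

χ(K)=-6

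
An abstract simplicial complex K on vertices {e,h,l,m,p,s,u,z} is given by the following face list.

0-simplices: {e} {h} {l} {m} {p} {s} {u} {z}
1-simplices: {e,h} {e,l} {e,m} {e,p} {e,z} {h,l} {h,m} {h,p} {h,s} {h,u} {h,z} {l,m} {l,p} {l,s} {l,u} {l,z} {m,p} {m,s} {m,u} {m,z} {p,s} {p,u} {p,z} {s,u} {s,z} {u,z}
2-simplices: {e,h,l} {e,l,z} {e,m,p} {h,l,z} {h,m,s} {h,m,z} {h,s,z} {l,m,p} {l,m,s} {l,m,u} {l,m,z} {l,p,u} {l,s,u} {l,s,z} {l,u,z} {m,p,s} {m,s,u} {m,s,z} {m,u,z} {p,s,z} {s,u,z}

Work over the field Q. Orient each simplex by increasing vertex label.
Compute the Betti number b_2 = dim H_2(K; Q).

n_0=8 n_1=26 n_2=21  [Q]
∂1: piv[eh,el,em,ep,ez,hs,hu] rk=7  ker:hl,hm,hp,hz,lm,lp,ls,lu,lz,mp,ms,mu,mz,ps,pu,pz,su,sz,uz
∂2: piv[ehl,elz,emp,hlz,hms,hmz,hsz,lmp,lms,lmu,lmz,lpu,lsu,luz,mps,psz] rk=16  ker:lsz,msu,msz,muz,suz
b_2=(21−16)−0=5

b_2=5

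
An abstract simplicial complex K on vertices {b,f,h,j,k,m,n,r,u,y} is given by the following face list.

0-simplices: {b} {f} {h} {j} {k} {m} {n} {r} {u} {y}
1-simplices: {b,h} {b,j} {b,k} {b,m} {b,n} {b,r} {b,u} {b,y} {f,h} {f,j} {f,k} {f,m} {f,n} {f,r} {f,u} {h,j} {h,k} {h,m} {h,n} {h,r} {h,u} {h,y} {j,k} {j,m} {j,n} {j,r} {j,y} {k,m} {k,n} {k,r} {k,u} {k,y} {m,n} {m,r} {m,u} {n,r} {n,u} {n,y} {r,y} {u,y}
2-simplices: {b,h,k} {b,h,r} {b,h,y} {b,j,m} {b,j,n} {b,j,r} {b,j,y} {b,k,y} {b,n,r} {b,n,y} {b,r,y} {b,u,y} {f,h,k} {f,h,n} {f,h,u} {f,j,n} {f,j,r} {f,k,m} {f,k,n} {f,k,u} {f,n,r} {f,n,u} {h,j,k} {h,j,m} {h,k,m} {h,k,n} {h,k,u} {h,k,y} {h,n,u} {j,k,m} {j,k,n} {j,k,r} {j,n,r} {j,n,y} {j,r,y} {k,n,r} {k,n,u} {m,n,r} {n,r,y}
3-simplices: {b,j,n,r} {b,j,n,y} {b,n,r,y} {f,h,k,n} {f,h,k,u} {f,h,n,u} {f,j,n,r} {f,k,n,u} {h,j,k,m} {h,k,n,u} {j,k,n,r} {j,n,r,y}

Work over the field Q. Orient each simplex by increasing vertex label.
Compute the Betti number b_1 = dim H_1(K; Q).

b_1=4

n_0=10 n_1=40 n_2=39 n_3=12  [Q]
∂1: piv[bh,bj,bk,bm,bn,br,bu,by,fh] rk=9  ker:fj,fk,fm,fn,fr,fu,hj,hk,hm,hn,hr,hu,hy,jk,jm,jn,jr,jy,km,kn,kr,ku,ky,mn,mr,mu,nr,nu,ny,ry,uy
∂2: piv[bhk,bhr,bhy,bjm,bjn,bjr,bjy,bky,bnr,bny,bry,buy,fhk,fhn,fhu,fjn,fjr,fkm,fkn,fku,fnu,hjk,hjm,hkm,jkn,jkr,mnr] rk=27  ker:fnr,hkn,hku,hky,hnu,jkm,jnr,jny,jry,knr,knu,nry
∂3: piv[bjnr,bjny,bnry,fhkn,fhku,fhnu,fjnr,fknu,hjkm,jknr,jnry] rk=11  ker:hknu
b_1=(40−9)−27=4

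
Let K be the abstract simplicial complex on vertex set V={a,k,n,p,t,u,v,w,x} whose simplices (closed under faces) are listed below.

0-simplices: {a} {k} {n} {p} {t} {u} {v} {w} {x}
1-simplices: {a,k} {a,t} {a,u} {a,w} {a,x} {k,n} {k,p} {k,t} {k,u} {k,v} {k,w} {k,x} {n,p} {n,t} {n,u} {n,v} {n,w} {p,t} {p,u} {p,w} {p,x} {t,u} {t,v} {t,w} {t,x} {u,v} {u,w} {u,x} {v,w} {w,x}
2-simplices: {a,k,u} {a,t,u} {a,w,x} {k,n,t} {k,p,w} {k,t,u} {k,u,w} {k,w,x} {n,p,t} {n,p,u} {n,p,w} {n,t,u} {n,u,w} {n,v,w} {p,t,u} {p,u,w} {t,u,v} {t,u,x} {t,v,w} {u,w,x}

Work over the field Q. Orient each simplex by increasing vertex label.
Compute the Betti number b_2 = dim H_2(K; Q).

n_0=9 n_1=30 n_2=20  [Q]
∂1: piv[ak,at,au,aw,ax,kn,kp,kv] rk=8  ker:kt,ku,kw,kx,np,nt,nu,nv,nw,pt,pu,pw,px,tu,tv,tw,tx,uv,uw,ux,vw,wx
∂2: piv[aku,atu,awx,knt,kpw,ktu,kuw,kwx,npt,npu,npw,ntu,nuw,nvw,tuv,tux,tvw,uwx] rk=18  ker:ptu,puw
b_2=(20−18)−0=2

b_2=2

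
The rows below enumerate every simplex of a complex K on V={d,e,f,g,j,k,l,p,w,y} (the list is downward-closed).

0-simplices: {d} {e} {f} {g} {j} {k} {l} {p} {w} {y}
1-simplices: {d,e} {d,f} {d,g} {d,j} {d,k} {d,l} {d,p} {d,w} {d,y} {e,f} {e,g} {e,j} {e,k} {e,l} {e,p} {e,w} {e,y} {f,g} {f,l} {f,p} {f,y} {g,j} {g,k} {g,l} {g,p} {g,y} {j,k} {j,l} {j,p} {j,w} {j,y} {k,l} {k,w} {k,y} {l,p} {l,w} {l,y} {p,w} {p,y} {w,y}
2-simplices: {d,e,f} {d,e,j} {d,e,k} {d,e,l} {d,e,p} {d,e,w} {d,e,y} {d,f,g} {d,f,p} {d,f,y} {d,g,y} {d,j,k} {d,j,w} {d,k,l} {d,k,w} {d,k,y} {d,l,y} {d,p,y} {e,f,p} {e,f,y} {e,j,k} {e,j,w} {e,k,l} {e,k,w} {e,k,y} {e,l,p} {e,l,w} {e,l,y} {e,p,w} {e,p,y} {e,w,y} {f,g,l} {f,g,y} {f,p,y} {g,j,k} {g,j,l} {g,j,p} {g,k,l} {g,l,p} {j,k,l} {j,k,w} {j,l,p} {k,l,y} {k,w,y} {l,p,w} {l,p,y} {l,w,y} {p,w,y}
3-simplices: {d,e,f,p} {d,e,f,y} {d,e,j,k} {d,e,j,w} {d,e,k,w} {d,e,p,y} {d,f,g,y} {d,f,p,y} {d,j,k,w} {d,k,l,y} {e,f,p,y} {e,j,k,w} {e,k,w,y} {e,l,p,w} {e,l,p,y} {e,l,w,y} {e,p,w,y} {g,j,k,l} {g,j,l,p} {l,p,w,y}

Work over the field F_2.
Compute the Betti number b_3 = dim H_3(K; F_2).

b_3=3

n_0=10 n_1=40 n_2=48 n_3=20  [Z2]
∂1: piv[de,df,dg,dj,dk,dl,dp,dw,dy] rk=9  ker:ef,eg,ej,ek,el,ep,ew,ey,fg,fl,fp,fy,gj,gk,gl,gp,gy,jk,jl,jp,jw,jy,kl,kw,ky,lp,lw,ly,pw,py,wy
∂2: piv[def,dej,dek,del,dep,dew,dey,dfg,dfp,dfy,dgy,djk,djw,dkl,dkw,dky,dly,dpy,elp,elw,epw,ewy,fgl,gjk,gjl,gjp,gkl,glp] rk=28  ker:efp,efy,ejk,ejw,ekl,ekw,eky,ely,epy,fgy,fpy,jkl,jkw,jlp,kly,kwy,lpw,lpy,lwy,pwy
∂3: piv[defp,defy,dejk,dejw,dekw,depy,dfgy,dfpy,djkw,dkly,ekwy,elpw,elpy,elwy,epwy,gjkl,gjlp] rk=17  ker:efpy,ejkw,lpwy
b_3=(20−17)−0=3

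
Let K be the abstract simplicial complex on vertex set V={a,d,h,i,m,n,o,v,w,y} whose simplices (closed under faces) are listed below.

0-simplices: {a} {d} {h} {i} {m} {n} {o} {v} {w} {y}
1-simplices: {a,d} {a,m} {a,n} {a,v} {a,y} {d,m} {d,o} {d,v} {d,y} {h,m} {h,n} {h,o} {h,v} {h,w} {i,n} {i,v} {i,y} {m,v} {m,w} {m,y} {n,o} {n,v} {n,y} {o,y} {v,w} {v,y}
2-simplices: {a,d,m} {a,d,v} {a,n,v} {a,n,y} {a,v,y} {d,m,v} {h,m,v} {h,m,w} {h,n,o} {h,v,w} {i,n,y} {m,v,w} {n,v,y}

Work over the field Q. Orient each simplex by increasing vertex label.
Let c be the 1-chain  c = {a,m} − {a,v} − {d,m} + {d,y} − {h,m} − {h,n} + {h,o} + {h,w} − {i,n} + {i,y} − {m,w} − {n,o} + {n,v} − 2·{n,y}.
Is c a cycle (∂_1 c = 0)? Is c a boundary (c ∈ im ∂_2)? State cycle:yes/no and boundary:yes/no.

n_0=10 n_1=26 n_2=13  [Q]
∂1: piv[ad,am,an,av,ay,do,hm,hw,in] rk=9  ker:dm,dv,dy,hn,ho,hv,iv,iy,mv,mw,my,no,nv,ny,oy,vw,vy
∂2: piv[adm,adv,anv,any,avy,dmv,hmv,hmw,hno,hvw,iny] rk=11  ker:mvw,nvy
∂1c = 0
c vs im∂2: residual ≠ 0 ⇒ not boundary

cycle:yes boundary:no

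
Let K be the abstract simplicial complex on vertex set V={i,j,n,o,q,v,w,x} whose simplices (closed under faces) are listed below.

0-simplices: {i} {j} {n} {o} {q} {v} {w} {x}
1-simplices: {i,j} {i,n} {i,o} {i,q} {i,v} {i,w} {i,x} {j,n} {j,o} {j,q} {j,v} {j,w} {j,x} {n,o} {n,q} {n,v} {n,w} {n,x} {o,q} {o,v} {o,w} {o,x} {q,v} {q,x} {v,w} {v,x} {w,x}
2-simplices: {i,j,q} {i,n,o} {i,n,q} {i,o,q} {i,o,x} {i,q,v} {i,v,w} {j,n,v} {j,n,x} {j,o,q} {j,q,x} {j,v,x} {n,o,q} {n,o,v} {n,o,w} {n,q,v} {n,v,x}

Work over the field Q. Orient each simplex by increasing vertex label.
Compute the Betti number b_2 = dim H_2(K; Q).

b_2=2

n_0=8 n_1=27 n_2=17  [Q]
∂1: piv[ij,in,io,iq,iv,iw,ix] rk=7  ker:jn,jo,jq,jv,jw,jx,no,nq,nv,nw,nx,oq,ov,ow,ox,qv,qx,vw,vx,wx
∂2: piv[ijq,ino,inq,ioq,iox,iqv,ivw,jnv,jnx,joq,jqx,jvx,nov,now,nqv] rk=15  ker:noq,nvx
b_2=(17−15)−0=2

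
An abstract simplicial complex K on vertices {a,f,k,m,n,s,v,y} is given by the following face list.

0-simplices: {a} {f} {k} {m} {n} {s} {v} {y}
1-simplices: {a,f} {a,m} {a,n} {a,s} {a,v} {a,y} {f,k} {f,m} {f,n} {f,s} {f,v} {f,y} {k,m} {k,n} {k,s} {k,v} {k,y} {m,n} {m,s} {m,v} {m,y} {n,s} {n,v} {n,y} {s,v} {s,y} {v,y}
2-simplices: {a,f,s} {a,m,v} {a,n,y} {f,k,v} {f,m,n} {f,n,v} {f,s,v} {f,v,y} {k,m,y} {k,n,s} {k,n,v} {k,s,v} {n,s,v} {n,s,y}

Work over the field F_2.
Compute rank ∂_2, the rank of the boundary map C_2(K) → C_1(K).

n_0=8 n_1=27 n_2=14  [Z2]
∂1: piv[af,am,an,as,av,ay,fk] rk=7  ker:fm,fn,fs,fv,fy,km,kn,ks,kv,ky,mn,ms,mv,my,ns,nv,ny,sv,sy,vy
∂2: piv[afs,amv,any,fkv,fmn,fnv,fsv,fvy,kmy,kns,knv,ksv,nsy] rk=13  ker:nsv
rk∂_2=13

rank∂_2=13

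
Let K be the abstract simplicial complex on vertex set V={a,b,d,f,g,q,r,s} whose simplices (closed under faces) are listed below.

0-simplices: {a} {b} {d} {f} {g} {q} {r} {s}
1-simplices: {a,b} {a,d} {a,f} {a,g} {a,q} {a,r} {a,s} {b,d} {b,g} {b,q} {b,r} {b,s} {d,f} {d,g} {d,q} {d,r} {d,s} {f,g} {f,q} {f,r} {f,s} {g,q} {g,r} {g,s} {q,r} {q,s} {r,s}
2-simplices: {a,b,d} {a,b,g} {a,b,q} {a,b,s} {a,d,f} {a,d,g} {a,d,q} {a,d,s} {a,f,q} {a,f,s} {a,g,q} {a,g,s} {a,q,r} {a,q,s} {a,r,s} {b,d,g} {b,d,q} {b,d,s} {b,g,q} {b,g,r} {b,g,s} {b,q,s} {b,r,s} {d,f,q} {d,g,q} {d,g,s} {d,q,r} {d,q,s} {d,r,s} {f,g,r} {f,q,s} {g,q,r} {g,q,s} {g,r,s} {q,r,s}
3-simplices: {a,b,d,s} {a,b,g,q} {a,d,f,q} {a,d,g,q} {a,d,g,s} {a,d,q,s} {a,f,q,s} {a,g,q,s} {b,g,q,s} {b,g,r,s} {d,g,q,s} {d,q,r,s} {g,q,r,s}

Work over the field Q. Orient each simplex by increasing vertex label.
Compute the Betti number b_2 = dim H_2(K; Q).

n_0=8 n_1=27 n_2=35 n_3=13  [Q]
∂1: piv[ab,ad,af,ag,aq,ar,as] rk=7  ker:bd,bg,bq,br,bs,df,dg,dq,dr,ds,fg,fq,fr,fs,gq,gr,gs,qr,qs,rs
∂2: piv[abd,abg,abq,abs,adf,adg,adq,ads,afq,afs,agq,ags,aqr,aqs,ars,bgr,brs,dqr,fgr] rk=19  ker:bdg,bdq,bds,bgq,bgs,bqs,dfq,dgq,dgs,dqs,drs,fqs,gqr,gqs,grs,qrs
∂3: piv[abds,abgq,adfq,adgq,adgs,adqs,afqs,agqs,bgqs,bgrs,dqrs,gqrs] rk=12  ker:dgqs
b_2=(35−19)−12=4

b_2=4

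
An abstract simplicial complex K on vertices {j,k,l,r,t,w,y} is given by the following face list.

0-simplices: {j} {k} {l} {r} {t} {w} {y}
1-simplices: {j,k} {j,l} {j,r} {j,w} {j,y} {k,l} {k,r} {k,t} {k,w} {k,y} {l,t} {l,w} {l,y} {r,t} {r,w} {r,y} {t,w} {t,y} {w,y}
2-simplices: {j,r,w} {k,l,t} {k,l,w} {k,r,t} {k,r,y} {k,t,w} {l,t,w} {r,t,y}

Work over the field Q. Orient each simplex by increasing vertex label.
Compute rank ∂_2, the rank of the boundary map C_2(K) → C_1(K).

rank∂_2=7

n_0=7 n_1=19 n_2=8  [Q]
∂1: piv[jk,jl,jr,jw,jy,kt] rk=6  ker:kl,kr,kw,ky,lt,lw,ly,rt,rw,ry,tw,ty,wy
∂2: piv[jrw,klt,klw,krt,kry,ktw,rty] rk=7  ker:ltw
rk∂_2=7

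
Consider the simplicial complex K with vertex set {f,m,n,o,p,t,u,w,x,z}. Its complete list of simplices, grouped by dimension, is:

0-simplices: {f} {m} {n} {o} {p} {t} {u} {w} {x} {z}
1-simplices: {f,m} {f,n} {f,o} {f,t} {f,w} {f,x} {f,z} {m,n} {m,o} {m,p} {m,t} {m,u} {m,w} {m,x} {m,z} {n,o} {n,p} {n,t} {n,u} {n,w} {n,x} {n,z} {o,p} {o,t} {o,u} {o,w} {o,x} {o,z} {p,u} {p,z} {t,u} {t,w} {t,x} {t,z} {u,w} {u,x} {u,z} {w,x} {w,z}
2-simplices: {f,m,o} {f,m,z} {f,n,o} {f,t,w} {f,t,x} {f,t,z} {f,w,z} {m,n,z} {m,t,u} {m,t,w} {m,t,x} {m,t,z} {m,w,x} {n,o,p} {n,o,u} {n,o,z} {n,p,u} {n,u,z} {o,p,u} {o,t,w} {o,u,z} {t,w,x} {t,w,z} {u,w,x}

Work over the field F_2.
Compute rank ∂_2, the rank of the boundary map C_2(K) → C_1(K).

n_0=10 n_1=39 n_2=24  [Z2]
∂1: piv[fm,fn,fo,ft,fw,fx,fz,mp,mu] rk=9  ker:mn,mo,mt,mw,mx,mz,no,np,nt,nu,nw,nx,nz,op,ot,ou,ow,ox,oz,pu,pz,tu,tw,tx,tz,uw,ux,uz,wx,wz
∂2: piv[fmo,fmz,fno,ftw,ftx,ftz,fwz,mnz,mtu,mtw,mtx,mtz,mwx,nop,nou,noz,npu,nuz,otw,uwx] rk=20  ker:opu,ouz,twx,twz
rk∂_2=20

rank∂_2=20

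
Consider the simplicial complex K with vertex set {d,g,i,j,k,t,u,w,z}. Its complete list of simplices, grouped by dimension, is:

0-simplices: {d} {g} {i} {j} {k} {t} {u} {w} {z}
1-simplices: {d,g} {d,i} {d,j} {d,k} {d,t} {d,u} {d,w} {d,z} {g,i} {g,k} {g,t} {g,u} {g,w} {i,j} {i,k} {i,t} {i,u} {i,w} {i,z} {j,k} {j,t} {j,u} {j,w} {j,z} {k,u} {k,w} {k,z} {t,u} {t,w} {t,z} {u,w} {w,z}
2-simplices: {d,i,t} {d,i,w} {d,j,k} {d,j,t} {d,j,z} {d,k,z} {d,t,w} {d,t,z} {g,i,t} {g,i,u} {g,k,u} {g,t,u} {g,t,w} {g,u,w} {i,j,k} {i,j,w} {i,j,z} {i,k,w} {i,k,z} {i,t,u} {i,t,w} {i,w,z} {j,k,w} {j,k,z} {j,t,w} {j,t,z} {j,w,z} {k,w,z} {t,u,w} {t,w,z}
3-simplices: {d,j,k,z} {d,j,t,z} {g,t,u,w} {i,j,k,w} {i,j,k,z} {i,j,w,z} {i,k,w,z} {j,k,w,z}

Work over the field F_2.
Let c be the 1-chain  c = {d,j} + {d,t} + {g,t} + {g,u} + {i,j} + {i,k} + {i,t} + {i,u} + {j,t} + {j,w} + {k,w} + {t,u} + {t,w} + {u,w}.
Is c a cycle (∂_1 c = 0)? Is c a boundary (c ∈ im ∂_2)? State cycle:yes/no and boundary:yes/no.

cycle:yes boundary:yes

n_0=9 n_1=32 n_2=30 n_3=8  [Z2]
∂1: piv[dg,di,dj,dk,dt,du,dw,dz] rk=8  ker:gi,gk,gt,gu,gw,ij,ik,it,iu,iw,iz,jk,jt,ju,jw,jz,ku,kw,kz,tu,tw,tz,uw,wz
∂2: piv[dit,diw,djk,djt,djz,dkz,dtw,dtz,git,giu,gku,gtu,gtw,guw,ijk,ijw,ijz,ikw,iwz,jtw] rk=20  ker:ikz,itu,itw,jkw,jkz,jtz,jwz,kwz,tuw,twz
∂3: piv[djkz,djtz,gtuw,ijkw,ijkz,ijwz,ikwz] rk=7  ker:jkwz
∂1c = 0
c vs im∂2: reduces to 0 ⇒ boundary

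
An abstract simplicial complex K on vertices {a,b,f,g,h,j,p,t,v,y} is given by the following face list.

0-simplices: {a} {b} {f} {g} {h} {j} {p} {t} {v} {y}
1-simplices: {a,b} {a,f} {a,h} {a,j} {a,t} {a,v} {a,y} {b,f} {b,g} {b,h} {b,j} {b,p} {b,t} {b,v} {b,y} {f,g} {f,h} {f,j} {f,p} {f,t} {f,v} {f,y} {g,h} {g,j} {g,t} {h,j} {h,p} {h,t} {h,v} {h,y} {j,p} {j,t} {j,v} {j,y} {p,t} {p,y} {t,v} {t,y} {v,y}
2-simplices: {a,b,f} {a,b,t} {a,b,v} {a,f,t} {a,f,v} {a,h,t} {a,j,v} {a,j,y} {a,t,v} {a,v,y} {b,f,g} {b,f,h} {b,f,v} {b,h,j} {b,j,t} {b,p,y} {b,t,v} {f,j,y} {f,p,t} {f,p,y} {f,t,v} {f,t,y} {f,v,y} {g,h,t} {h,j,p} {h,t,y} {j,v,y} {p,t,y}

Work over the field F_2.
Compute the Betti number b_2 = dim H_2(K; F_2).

n_0=10 n_1=39 n_2=28  [Z2]
∂1: piv[ab,af,ah,aj,at,av,ay,bg,bp] rk=9  ker:bf,bh,bj,bt,bv,by,fg,fh,fj,fp,ft,fv,fy,gh,gj,gt,hj,hp,ht,hv,hy,jp,jt,jv,jy,pt,py,tv,ty,vy
∂2: piv[abf,abt,abv,aft,afv,aht,ajv,ajy,atv,avy,bfg,bfh,bhj,bjt,bpy,fjy,fpt,fpy,fty,fvy,ght,hjp,hty] rk=23  ker:bfv,btv,ftv,jvy,pty
b_2=(28−23)−0=5

b_2=5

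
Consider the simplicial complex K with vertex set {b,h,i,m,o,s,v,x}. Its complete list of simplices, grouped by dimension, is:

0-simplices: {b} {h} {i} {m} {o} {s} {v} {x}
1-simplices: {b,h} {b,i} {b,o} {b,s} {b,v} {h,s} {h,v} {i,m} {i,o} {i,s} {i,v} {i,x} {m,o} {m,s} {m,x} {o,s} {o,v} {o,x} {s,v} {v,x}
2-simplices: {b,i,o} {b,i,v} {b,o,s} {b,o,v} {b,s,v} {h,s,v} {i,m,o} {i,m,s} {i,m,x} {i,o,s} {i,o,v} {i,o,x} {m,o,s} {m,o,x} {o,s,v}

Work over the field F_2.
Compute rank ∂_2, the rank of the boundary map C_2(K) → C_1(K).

n_0=8 n_1=20 n_2=15  [Z2]
∂1: piv[bh,bi,bo,bs,bv,im,ix] rk=7  ker:hs,hv,io,is,iv,mo,ms,mx,os,ov,ox,sv,vx
∂2: piv[bio,biv,bos,bov,bsv,hsv,imo,ims,imx,ios,iox] rk=11  ker:iov,mos,mox,osv
rk∂_2=11

rank∂_2=11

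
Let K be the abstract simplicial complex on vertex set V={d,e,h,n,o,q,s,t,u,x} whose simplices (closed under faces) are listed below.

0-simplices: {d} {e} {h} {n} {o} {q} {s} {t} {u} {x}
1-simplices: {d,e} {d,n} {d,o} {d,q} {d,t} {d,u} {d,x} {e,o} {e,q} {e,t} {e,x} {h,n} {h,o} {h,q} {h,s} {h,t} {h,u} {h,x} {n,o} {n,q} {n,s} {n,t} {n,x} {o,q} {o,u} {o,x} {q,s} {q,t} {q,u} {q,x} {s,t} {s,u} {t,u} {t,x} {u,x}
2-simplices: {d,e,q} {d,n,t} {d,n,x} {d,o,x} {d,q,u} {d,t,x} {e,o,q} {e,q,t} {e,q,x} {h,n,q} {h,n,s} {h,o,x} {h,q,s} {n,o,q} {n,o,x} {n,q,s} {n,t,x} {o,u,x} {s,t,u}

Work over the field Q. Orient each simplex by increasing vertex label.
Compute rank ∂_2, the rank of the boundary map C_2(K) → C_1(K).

n_0=10 n_1=35 n_2=19  [Q]
∂1: piv[de,dn,do,dq,dt,du,dx,hn,hs] rk=9  ker:eo,eq,et,ex,ho,hq,ht,hu,hx,no,nq,ns,nt,nx,oq,ou,ox,qs,qt,qu,qx,st,su,tu,tx,ux
∂2: piv[deq,dnt,dnx,dox,dqu,dtx,eoq,eqt,eqx,hnq,hns,hox,hqs,noq,nox,oux,stu] rk=17  ker:nqs,ntx
rk∂_2=17

rank∂_2=17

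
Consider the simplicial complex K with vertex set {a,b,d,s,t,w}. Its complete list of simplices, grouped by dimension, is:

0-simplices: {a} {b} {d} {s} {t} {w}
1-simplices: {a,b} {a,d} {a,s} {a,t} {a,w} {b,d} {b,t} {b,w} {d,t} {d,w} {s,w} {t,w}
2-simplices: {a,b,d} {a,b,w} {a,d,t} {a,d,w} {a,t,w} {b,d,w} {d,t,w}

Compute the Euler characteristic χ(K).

n_0=6 n_1=12 n_2=7
χ=+6−12+7=1

χ(K)=1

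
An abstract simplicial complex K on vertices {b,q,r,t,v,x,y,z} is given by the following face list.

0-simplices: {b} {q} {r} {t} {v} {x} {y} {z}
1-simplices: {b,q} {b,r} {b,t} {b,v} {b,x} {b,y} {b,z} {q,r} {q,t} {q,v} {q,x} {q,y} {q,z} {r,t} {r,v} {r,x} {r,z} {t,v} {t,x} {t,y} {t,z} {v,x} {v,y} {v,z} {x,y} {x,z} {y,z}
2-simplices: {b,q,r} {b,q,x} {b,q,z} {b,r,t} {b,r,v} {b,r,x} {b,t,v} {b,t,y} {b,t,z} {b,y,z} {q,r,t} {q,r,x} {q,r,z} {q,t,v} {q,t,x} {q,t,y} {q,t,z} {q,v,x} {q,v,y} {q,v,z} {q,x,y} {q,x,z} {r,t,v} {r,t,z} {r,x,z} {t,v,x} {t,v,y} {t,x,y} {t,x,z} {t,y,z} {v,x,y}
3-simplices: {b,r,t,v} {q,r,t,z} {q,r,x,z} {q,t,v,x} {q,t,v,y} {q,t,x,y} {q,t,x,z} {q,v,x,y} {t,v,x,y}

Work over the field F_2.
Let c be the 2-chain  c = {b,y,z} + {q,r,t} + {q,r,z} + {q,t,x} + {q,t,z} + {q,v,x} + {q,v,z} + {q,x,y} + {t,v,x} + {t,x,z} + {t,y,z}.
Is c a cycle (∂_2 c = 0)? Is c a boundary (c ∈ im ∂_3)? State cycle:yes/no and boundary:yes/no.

cycle:no boundary:no

n_0=8 n_1=27 n_2=31 n_3=9  [Z2]
∂1: piv[bq,br,bt,bv,bx,by,bz] rk=7  ker:qr,qt,qv,qx,qy,qz,rt,rv,rx,rz,tv,tx,ty,tz,vx,vy,vz,xy,xz,yz
∂2: piv[bqr,bqx,bqz,brt,brv,brx,btv,bty,btz,byz,qrt,qrz,qtv,qtx,qty,qvx,qvy,qvz,qxy,qxz] rk=20  ker:qrx,qtz,rtv,rtz,rxz,tvx,tvy,txy,txz,tyz,vxy
∂3: piv[brtv,qrtz,qrxz,qtvx,qtvy,qtxy,qtxz,qvxy] rk=8  ker:tvxy
∂2c = {b,y} + {b,z} + {q,t} + {q,x} + {q,y} + {q,z} + {r,t} + {r,z} + {t,v} + {t,x} + {t,y} + {t,z} + {v,z} + {x,y} + {x,z}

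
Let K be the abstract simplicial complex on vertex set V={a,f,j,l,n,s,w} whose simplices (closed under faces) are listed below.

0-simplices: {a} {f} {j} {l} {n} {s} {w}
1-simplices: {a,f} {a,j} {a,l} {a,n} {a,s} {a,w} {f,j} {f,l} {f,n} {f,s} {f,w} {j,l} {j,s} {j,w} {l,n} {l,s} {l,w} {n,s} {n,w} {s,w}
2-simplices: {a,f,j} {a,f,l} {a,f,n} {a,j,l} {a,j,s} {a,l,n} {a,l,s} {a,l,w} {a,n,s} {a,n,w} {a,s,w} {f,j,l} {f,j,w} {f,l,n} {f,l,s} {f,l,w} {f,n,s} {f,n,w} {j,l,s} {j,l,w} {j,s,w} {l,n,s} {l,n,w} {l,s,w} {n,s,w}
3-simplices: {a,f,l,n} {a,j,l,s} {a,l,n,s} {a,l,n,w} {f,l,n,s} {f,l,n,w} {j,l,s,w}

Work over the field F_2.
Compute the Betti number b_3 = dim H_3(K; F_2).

n_0=7 n_1=20 n_2=25 n_3=7  [Z2]
∂1: piv[af,aj,al,an,as,aw] rk=6  ker:fj,fl,fn,fs,fw,jl,js,jw,ln,ls,lw,ns,nw,sw
∂2: piv[afj,afl,afn,ajl,ajs,aln,als,alw,ans,anw,asw,fjw,fls,flw] rk=14  ker:fjl,fln,fns,fnw,jls,jlw,jsw,lns,lnw,lsw,nsw
∂3: piv[afln,ajls,alns,alnw,flns,flnw,jlsw] rk=7
b_3=(7−7)−0=0

b_3=0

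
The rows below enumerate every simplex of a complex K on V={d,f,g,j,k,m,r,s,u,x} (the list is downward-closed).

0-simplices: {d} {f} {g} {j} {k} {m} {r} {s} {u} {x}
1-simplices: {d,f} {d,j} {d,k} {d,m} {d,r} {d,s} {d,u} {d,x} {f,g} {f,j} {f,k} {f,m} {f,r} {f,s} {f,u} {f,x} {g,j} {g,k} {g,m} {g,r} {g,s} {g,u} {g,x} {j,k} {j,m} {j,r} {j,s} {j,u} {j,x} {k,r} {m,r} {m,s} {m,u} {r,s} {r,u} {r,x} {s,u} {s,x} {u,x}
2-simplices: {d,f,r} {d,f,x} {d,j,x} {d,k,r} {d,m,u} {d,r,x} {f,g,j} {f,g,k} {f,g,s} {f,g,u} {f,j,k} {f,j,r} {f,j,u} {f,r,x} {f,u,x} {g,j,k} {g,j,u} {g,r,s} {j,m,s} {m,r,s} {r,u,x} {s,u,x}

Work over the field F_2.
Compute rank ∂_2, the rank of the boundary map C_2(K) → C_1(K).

rank∂_2=19

n_0=10 n_1=39 n_2=22  [Z2]
∂1: piv[df,dj,dk,dm,dr,ds,du,dx,fg] rk=9  ker:fj,fk,fm,fr,fs,fu,fx,gj,gk,gm,gr,gs,gu,gx,jk,jm,jr,js,ju,jx,kr,mr,ms,mu,rs,ru,rx,su,sx,ux
∂2: piv[dfr,dfx,djx,dkr,dmu,drx,fgj,fgk,fgs,fgu,fjk,fjr,fju,fux,grs,jms,mrs,rux,sux] rk=19  ker:frx,gjk,gju
rk∂_2=19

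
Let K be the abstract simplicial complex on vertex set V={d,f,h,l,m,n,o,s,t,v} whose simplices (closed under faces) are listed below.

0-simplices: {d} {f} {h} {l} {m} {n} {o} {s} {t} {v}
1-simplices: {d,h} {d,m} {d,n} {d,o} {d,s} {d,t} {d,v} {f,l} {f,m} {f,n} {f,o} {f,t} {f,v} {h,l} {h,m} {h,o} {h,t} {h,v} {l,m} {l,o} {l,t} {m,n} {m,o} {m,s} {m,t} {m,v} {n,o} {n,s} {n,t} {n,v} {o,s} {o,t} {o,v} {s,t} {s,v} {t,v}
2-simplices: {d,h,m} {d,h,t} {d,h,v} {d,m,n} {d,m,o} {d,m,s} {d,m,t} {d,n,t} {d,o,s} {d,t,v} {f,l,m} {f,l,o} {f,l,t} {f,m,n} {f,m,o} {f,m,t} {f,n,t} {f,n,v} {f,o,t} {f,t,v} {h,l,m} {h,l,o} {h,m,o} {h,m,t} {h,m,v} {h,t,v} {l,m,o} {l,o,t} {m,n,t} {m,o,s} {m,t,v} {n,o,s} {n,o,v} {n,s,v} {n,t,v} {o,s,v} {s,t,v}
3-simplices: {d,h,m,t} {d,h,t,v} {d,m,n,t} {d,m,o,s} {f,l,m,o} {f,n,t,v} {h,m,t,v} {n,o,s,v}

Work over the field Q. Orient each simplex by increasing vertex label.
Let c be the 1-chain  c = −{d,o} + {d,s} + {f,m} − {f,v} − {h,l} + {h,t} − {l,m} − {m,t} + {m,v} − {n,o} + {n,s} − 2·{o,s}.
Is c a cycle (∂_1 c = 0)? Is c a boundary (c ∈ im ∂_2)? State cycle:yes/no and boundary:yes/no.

cycle:yes boundary:yes

n_0=10 n_1=36 n_2=37 n_3=8  [Q]
∂1: piv[dh,dm,dn,do,ds,dt,dv,fl,fm] rk=9  ker:fn,fo,ft,fv,hl,hm,ho,ht,hv,lm,lo,lt,mn,mo,ms,mt,mv,no,ns,nt,nv,os,ot,ov,st,sv,tv
∂2: piv[dhm,dht,dhv,dmn,dmo,dms,dmt,dnt,dos,dtv,flm,flo,flt,fmn,fmo,fmt,fnv,fot,ftv,hlm,hlo,hmv,nos,nov,nsv,stv] rk=26  ker:fnt,hmo,hmt,htv,lmo,lot,mnt,mos,mtv,ntv,osv
∂3: piv[dhmt,dhtv,dmnt,dmos,flmo,fntv,hmtv,nosv] rk=8
∂1c = 0
c vs im∂2: reduces to 0 ⇒ boundary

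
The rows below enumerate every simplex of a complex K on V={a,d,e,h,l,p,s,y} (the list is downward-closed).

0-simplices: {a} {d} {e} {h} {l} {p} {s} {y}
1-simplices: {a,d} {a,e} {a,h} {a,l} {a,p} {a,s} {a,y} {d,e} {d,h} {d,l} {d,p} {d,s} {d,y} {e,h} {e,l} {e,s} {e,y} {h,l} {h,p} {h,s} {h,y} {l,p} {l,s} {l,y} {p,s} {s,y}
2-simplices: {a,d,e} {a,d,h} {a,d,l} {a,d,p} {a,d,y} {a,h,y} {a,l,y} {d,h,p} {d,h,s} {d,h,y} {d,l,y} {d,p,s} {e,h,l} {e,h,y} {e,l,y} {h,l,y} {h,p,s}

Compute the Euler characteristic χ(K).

χ(K)=-1

n_0=8 n_1=26 n_2=17
χ=+8−26+17=-1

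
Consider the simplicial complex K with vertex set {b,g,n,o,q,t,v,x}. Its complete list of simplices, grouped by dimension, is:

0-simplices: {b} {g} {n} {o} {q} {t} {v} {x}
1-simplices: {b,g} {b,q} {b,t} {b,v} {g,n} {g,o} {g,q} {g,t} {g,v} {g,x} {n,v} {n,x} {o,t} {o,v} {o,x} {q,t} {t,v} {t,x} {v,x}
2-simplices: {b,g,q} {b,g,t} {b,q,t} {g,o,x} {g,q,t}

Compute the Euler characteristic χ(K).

χ(K)=-6

n_0=8 n_1=19 n_2=5
χ=+8−19+5=-6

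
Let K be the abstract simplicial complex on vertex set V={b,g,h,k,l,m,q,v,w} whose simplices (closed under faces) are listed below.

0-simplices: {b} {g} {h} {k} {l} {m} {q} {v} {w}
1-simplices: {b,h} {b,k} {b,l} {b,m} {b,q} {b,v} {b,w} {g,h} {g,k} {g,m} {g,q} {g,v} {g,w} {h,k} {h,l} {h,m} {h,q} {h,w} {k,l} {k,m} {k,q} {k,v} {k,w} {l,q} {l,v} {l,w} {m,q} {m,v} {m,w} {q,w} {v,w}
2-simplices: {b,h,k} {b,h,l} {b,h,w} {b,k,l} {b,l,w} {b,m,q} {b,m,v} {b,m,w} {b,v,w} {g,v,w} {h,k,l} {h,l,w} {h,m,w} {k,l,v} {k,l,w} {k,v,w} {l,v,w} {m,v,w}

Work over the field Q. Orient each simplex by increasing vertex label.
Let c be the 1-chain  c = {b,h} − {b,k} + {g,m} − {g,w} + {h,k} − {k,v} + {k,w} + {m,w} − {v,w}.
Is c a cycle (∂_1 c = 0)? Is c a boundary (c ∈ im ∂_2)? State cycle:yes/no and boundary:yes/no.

n_0=9 n_1=31 n_2=18  [Q]
∂1: piv[bh,bk,bl,bm,bq,bv,bw,gh] rk=8  ker:gk,gm,gq,gv,gw,hk,hl,hm,hq,hw,kl,km,kq,kv,kw,lq,lv,lw,mq,mv,mw,qw,vw
∂2: piv[bhk,bhl,bhw,bkl,blw,bmq,bmv,bmw,bvw,gvw,hmw,klv,klw,kvw] rk=14  ker:hkl,hlw,lvw,mvw
∂1c = 0
c vs im∂2: residual ≠ 0 ⇒ not boundary

cycle:yes boundary:no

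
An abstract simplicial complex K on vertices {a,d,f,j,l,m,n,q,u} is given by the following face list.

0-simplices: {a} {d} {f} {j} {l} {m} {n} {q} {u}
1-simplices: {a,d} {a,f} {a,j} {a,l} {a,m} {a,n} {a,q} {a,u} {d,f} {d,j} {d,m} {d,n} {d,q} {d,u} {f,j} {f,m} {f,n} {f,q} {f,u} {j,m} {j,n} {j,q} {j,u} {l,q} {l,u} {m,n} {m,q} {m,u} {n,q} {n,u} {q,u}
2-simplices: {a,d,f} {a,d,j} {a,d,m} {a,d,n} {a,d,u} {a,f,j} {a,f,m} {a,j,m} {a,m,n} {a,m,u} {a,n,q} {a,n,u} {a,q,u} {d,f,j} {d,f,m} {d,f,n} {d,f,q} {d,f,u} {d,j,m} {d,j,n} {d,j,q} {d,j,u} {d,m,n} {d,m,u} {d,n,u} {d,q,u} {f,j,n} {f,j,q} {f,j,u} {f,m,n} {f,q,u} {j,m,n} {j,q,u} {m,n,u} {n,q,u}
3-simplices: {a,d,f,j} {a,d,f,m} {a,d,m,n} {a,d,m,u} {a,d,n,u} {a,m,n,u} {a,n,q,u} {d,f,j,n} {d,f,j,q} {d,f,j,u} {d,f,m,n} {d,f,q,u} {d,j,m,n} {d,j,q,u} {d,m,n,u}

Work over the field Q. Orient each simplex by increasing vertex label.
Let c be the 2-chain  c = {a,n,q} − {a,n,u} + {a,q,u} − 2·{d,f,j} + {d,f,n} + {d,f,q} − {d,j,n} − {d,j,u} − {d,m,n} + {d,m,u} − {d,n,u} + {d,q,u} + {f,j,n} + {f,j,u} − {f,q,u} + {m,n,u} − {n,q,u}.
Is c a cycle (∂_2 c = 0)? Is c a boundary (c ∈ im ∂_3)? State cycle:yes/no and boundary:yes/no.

n_0=9 n_1=31 n_2=35 n_3=15  [Q]
∂1: piv[ad,af,aj,al,am,an,aq,au] rk=8  ker:df,dj,dm,dn,dq,du,fj,fm,fn,fq,fu,jm,jn,jq,ju,lq,lu,mn,mq,mu,nq,nu,qu
∂2: piv[adf,adj,adm,adn,adu,afj,afm,ajm,amn,amu,anq,anu,aqu,dfn,dfq,dfu,djn,djq,dju,dqu] rk=20  ker:dfj,dfm,djm,dmn,dmu,dnu,fjn,fjq,fju,fmn,fqu,jmn,jqu,mnu,nqu
∂3: piv[adfj,adfm,admn,admu,adnu,amnu,anqu,dfjn,dfjq,dfju,dfmn,dfqu,djmn,djqu] rk=14  ker:dmnu
∂2c = 0
c vs im∂3: reduces to 0 ⇒ boundary

cycle:yes boundary:yes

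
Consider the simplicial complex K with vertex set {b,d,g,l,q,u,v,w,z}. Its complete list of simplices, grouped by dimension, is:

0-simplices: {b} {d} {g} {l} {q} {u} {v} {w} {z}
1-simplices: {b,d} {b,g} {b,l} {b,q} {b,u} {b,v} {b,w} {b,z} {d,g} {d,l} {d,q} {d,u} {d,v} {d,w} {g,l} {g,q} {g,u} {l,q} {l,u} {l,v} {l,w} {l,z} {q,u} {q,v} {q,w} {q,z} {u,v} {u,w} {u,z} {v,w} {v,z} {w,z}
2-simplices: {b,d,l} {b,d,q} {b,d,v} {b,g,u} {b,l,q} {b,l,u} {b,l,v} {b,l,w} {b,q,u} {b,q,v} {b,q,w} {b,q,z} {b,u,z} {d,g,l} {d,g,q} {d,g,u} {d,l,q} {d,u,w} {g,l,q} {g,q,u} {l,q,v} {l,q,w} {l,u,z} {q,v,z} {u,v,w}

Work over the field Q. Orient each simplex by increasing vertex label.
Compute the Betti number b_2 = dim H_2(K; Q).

n_0=9 n_1=32 n_2=25  [Q]
∂1: piv[bd,bg,bl,bq,bu,bv,bw,bz] rk=8  ker:dg,dl,dq,du,dv,dw,gl,gq,gu,lq,lu,lv,lw,lz,qu,qv,qw,qz,uv,uw,uz,vw,vz,wz
∂2: piv[bdl,bdq,bdv,bgu,blq,blu,blv,blw,bqu,bqv,bqw,bqz,buz,dgl,dgq,dgu,duw,gqu,luz,qvz,uvw] rk=21  ker:dlq,glq,lqv,lqw
b_2=(25−21)−0=4

b_2=4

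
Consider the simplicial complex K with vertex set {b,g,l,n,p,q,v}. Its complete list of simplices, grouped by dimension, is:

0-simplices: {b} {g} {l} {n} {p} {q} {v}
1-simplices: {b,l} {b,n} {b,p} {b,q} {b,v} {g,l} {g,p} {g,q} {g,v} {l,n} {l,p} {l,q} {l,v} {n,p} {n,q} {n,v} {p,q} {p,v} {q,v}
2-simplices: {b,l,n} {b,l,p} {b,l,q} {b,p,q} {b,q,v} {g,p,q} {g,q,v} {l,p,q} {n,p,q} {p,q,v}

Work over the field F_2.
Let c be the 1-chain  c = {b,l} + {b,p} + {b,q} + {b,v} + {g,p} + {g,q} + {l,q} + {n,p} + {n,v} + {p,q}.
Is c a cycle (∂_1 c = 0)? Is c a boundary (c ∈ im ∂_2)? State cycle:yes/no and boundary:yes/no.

n_0=7 n_1=19 n_2=10  [Z2]
∂1: piv[bl,bn,bp,bq,bv,gl] rk=6  ker:gp,gq,gv,ln,lp,lq,lv,np,nq,nv,pq,pv,qv
∂2: piv[bln,blp,blq,bpq,bqv,gpq,gqv,npq,pqv] rk=9  ker:lpq
∂1c = 0
c vs im∂2: residual ≠ 0 ⇒ not boundary

cycle:yes boundary:no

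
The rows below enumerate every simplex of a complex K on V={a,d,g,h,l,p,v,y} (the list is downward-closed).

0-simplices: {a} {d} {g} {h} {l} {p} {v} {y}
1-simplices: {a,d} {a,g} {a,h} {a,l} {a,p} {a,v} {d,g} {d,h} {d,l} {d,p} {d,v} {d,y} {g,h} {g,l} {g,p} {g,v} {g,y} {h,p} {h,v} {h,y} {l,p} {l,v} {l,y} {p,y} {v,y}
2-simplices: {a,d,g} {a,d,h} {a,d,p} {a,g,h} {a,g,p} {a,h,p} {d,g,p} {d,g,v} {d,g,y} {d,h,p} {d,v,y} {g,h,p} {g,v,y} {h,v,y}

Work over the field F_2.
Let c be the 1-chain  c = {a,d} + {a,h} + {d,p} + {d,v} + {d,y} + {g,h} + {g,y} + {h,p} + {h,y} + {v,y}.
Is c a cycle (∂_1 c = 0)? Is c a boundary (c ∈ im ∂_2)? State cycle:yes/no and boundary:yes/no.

cycle:yes boundary:no

n_0=8 n_1=25 n_2=14  [Z2]
∂1: piv[ad,ag,ah,al,ap,av,dy] rk=7  ker:dg,dh,dl,dp,dv,gh,gl,gp,gv,gy,hp,hv,hy,lp,lv,ly,py,vy
∂2: piv[adg,adh,adp,agh,agp,ahp,dgv,dgy,dvy,hvy] rk=10  ker:dgp,dhp,ghp,gvy
∂1c = 0
c vs im∂2: residual ≠ 0 ⇒ not boundary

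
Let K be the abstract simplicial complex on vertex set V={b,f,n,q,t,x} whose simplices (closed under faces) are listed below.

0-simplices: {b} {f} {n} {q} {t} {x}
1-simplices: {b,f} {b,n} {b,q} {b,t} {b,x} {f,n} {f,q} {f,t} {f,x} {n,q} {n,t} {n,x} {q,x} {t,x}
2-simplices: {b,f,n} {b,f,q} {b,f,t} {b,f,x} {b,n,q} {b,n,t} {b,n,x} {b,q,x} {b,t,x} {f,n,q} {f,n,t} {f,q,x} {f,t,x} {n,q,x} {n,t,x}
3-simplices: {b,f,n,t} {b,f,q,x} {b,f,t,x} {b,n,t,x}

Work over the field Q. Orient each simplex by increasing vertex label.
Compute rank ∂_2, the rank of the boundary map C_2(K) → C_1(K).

n_0=6 n_1=14 n_2=15 n_3=4  [Q]
∂1: piv[bf,bn,bq,bt,bx] rk=5  ker:fn,fq,ft,fx,nq,nt,nx,qx,tx
∂2: piv[bfn,bfq,bft,bfx,bnq,bnt,bnx,bqx,btx] rk=9  ker:fnq,fnt,fqx,ftx,nqx,ntx
∂3: piv[bfnt,bfqx,bftx,bntx] rk=4
rk∂_2=9

rank∂_2=9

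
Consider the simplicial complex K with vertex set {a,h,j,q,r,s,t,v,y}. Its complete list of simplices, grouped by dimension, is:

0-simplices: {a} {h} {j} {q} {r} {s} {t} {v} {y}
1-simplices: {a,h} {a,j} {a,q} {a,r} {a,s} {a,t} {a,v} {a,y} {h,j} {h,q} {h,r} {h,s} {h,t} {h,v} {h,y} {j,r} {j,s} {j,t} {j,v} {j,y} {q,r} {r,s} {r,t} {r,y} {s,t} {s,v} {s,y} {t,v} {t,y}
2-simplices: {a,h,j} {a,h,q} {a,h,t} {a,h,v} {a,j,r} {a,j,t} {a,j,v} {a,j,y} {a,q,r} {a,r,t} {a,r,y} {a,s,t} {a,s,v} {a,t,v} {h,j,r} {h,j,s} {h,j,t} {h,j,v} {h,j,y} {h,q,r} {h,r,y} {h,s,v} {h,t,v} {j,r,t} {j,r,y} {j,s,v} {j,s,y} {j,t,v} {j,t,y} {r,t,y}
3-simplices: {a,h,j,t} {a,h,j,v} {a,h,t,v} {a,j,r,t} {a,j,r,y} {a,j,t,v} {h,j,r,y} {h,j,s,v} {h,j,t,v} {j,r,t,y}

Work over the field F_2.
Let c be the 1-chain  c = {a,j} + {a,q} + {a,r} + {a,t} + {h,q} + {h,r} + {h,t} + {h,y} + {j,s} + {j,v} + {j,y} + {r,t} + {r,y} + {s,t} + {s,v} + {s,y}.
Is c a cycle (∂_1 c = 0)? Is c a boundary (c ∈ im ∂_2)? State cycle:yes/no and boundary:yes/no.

n_0=9 n_1=29 n_2=30 n_3=10  [Z2]
∂1: piv[ah,aj,aq,ar,as,at,av,ay] rk=8  ker:hj,hq,hr,hs,ht,hv,hy,jr,js,jt,jv,jy,qr,rs,rt,ry,st,sv,sy,tv,ty
∂2: piv[ahj,ahq,aht,ahv,ajr,ajt,ajv,ajy,aqr,art,ary,ast,asv,atv,hjr,hjs,hjy,hsv,jsy,jty] rk=20  ker:hjt,hjv,hqr,hry,htv,jrt,jry,jsv,jtv,rty
∂3: piv[ahjt,ahjv,ahtv,ajrt,ajry,ajtv,hjry,hjsv,jrty] rk=9  ker:hjtv
∂1c = 0
c vs im∂2: reduces to 0 ⇒ boundary

cycle:yes boundary:yes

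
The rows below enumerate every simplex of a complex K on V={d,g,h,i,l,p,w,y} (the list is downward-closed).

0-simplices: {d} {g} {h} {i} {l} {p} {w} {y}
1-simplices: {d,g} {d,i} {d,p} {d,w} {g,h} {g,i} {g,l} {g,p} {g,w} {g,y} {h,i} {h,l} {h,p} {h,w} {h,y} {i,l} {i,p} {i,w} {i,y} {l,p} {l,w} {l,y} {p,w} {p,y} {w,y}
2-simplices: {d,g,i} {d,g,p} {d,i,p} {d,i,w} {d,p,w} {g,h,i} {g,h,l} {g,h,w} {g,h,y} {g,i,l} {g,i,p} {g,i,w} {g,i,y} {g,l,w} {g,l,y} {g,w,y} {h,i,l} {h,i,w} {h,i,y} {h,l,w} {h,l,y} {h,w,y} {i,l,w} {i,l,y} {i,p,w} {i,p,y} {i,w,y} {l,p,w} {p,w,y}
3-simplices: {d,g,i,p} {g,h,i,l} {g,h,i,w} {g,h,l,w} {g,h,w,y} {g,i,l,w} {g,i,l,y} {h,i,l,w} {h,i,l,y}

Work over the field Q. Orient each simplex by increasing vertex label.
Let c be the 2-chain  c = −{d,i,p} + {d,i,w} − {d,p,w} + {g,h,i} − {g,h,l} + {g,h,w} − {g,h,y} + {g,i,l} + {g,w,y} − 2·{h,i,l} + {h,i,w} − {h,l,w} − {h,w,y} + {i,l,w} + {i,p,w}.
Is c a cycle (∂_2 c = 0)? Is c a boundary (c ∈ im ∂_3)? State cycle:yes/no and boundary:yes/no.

n_0=8 n_1=25 n_2=29 n_3=9  [Q]
∂1: piv[dg,di,dp,dw,gh,gl,gy] rk=7  ker:gi,gp,gw,hi,hl,hp,hw,hy,il,ip,iw,iy,lp,lw,ly,pw,py,wy
∂2: piv[dgi,dgp,dip,diw,dpw,ghi,ghl,ghw,ghy,gil,giw,giy,glw,gly,gwy,ipy,lpw] rk=17  ker:gip,hil,hiw,hiy,hlw,hly,hwy,ilw,ily,ipw,iwy,pwy
∂3: piv[dgip,ghil,ghiw,ghlw,ghwy,gilw,gily,hily] rk=8  ker:hilw
∂2c = 0
c vs im∂3: residual ≠ 0 ⇒ not boundary

cycle:yes boundary:no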